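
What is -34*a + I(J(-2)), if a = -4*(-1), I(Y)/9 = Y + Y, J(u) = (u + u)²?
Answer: 152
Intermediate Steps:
J(u) = 4*u² (J(u) = (2*u)² = 4*u²)
I(Y) = 18*Y (I(Y) = 9*(Y + Y) = 9*(2*Y) = 18*Y)
a = 4
-34*a + I(J(-2)) = -34*4 + 18*(4*(-2)²) = -136 + 18*(4*4) = -136 + 18*16 = -136 + 288 = 152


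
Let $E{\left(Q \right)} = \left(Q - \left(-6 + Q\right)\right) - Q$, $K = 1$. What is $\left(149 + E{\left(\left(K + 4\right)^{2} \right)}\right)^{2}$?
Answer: $16900$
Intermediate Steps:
$E{\left(Q \right)} = 6 - Q$
$\left(149 + E{\left(\left(K + 4\right)^{2} \right)}\right)^{2} = \left(149 + \left(6 - \left(1 + 4\right)^{2}\right)\right)^{2} = \left(149 + \left(6 - 5^{2}\right)\right)^{2} = \left(149 + \left(6 - 25\right)\right)^{2} = \left(149 - 19\right)^{2} = 130^{2} = 16900$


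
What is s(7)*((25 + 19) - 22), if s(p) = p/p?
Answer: 22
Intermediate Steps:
s(p) = 1
s(7)*((25 + 19) - 22) = 1*((25 + 19) - 22) = 1*(44 - 22) = 1*22 = 22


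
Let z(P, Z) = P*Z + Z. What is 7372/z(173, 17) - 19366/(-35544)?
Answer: 8869861/2920532 ≈ 3.0371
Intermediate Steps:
z(P, Z) = Z + P*Z
7372/z(173, 17) - 19366/(-35544) = 7372/((17*(1 + 173))) - 19366/(-35544) = 7372/((17*174)) - 19366*(-1/35544) = 7372/2958 + 9683/17772 = 7372*(1/2958) + 9683/17772 = 3686/1479 + 9683/17772 = 8869861/2920532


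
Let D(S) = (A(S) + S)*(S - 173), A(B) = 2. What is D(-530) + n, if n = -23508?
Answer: 347676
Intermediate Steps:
D(S) = (-173 + S)*(2 + S) (D(S) = (2 + S)*(S - 173) = (2 + S)*(-173 + S) = (-173 + S)*(2 + S))
D(-530) + n = (-346 + (-530)² - 171*(-530)) - 23508 = (-346 + 280900 + 90630) - 23508 = 371184 - 23508 = 347676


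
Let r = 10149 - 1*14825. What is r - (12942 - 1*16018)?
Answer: -1600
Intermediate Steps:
r = -4676 (r = 10149 - 14825 = -4676)
r - (12942 - 1*16018) = -4676 - (12942 - 1*16018) = -4676 - (12942 - 16018) = -4676 - 1*(-3076) = -4676 + 3076 = -1600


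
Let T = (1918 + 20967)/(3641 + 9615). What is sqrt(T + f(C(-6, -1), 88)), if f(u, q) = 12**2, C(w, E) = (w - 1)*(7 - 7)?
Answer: sqrt(6401816186)/6628 ≈ 12.072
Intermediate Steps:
C(w, E) = 0 (C(w, E) = (-1 + w)*0 = 0)
f(u, q) = 144
T = 22885/13256 ≈ 1.7264
sqrt(T + f(C(-6, -1), 88)) = sqrt(22885/13256 + 144) = sqrt(1931749/13256) = sqrt(6401816186)/6628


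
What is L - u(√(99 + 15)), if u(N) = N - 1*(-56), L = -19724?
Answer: -19780 - √114 ≈ -19791.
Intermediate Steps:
u(N) = 56 + N (u(N) = N + 56 = 56 + N)
L - u(√(99 + 15)) = -19724 - (56 + √(99 + 15)) = -19724 - (56 + √114) = -19724 + (-56 - √114) = -19780 - √114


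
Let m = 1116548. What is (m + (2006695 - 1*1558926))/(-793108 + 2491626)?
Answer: 1564317/1698518 ≈ 0.92099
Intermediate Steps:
(m + (2006695 - 1*1558926))/(-793108 + 2491626) = (1116548 + (2006695 - 1*1558926))/(-793108 + 2491626) = (1116548 + (2006695 - 1558926))/1698518 = (1116548 + 447769)*(1/1698518) = 1564317*(1/1698518) = 1564317/1698518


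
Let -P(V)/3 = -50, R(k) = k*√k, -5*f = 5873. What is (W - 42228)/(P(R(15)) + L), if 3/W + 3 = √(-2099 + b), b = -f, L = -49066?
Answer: 197078121/228290972 + 3*I*√23110/228290972 ≈ 0.86328 + 1.9977e-6*I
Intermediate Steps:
f = -5873/5 (f = -⅕*5873 = -5873/5 ≈ -1174.6)
b = 5873/5 (b = -1*(-5873/5) = 5873/5 ≈ 1174.6)
R(k) = k^(3/2)
W = 3/(-3 + I*√23110/5) (W = 3/(-3 + √(-2099 + 5873/5)) = 3/(-3 + √(-4622/5)) = 3/(-3 + I*√23110/5) ≈ -0.0096422 - 0.09772*I)
P(V) = 150 (P(V) = -3*(-50) = 150)
(W - 42228)/(P(R(15)) + L) = ((-45/4667 - 3*I*√23110/4667) - 42228)/(150 - 49066) = (-197078121/4667 - 3*I*√23110/4667)/(-48916) = (-197078121/4667 - 3*I*√23110/4667)*(-1/48916) = 197078121/228290972 + 3*I*√23110/228290972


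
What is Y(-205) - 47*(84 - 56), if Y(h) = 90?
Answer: -1226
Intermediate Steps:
Y(-205) - 47*(84 - 56) = 90 - 47*(84 - 56) = 90 - 47*28 = 90 - 1316 = -1226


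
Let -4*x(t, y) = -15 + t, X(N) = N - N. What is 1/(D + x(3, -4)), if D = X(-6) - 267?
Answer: -1/264 ≈ -0.0037879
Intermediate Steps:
X(N) = 0
x(t, y) = 15/4 - t/4 (x(t, y) = -(-15 + t)/4 = 15/4 - t/4)
D = -267 (D = 0 - 267 = -267)
1/(D + x(3, -4)) = 1/(-267 + (15/4 - ¼*3)) = 1/(-267 + (15/4 - ¾)) = 1/(-267 + 3) = 1/(-264) = -1/264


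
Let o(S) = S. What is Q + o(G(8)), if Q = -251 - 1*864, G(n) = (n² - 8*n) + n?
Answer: -1107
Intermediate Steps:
G(n) = n² - 7*n
Q = -1115 (Q = -251 - 864 = -1115)
Q + o(G(8)) = -1115 + 8*(-7 + 8) = -1115 + 8*1 = -1115 + 8 = -1107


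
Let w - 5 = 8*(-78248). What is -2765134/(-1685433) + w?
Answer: -1055042898773/1685433 ≈ -6.2598e+5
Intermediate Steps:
w = -625979 (w = 5 + 8*(-78248) = 5 - 625984 = -625979)
-2765134/(-1685433) + w = -2765134/(-1685433) - 625979 = -2765134*(-1/1685433) - 625979 = 2765134/1685433 - 625979 = -1055042898773/1685433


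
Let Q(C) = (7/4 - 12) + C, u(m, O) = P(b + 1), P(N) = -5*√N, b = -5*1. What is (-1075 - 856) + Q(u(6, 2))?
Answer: -7765/4 - 10*I ≈ -1941.3 - 10.0*I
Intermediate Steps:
b = -5
u(m, O) = -10*I (u(m, O) = -5*√(-5 + 1) = -10*I)
Q(C) = -41/4 + C (Q(C) = (7*(¼) - 12) + C = (7/4 - 12) + C = -41/4 + C)
(-1075 - 856) + Q(u(6, 2)) = (-1075 - 856) + (-41/4 - 10*I) = -1931 + (-41/4 - 10*I) = -7765/4 - 10*I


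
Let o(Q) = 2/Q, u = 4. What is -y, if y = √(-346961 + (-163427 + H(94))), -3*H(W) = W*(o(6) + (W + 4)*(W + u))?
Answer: -I*√7301914/3 ≈ -900.74*I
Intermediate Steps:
H(W) = -W*(⅓ + (4 + W)²)/3 (H(W) = -W*(2/6 + (W + 4)*(W + 4))/3 = -W*(2*(⅙) + (4 + W)*(4 + W))/3 = -W*(⅓ + (4 + W)²)/3)
y = I*√7301914/3 (y = √(-346961 + (-163427 - ⅑*94*(49 + 3*94² + 24*94))) = √(-346961 + (-163427 - ⅑*94*(49 + 3*8836 + 2256))) = √(-346961 + (-163427 - ⅑*94*(49 + 26508 + 2256))) = √(-346961 + (-163427 - ⅑*94*28813)) = √(-346961 + (-163427 - 2708422/9)) = √(-346961 - 4179265/9) = √(-7301914/9) = I*√7301914/3 ≈ 900.74*I)
-y = -I*√7301914/3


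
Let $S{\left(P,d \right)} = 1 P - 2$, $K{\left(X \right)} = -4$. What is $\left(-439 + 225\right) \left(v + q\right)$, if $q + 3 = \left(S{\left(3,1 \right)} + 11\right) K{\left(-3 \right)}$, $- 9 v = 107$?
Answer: $\frac{121124}{9} \approx 13458.0$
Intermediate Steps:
$v = - \frac{107}{9}$ ($v = \left(- \frac{1}{9}\right) 107 = - \frac{107}{9} \approx -11.889$)
$S{\left(P,d \right)} = -2 + P$ ($S{\left(P,d \right)} = P - 2 = -2 + P$)
$q = -51$ ($q = -3 + \left(\left(-2 + 3\right) + 11\right) \left(-4\right) = -3 + \left(1 + 11\right) \left(-4\right) = -3 + 12 \left(-4\right) = -3 - 48 = -51$)
$\left(-439 + 225\right) \left(v + q\right) = \left(-439 + 225\right) \left(- \frac{107}{9} - 51\right) = \left(-214\right) \left(- \frac{566}{9}\right) = \frac{121124}{9}$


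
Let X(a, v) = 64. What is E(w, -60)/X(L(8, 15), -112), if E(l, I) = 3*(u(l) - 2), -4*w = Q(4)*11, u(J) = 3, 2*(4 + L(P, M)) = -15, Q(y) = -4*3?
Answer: 3/64 ≈ 0.046875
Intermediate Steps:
Q(y) = -12
L(P, M) = -23/2 (L(P, M) = -4 + (½)*(-15) = -4 - 15/2 = -23/2)
w = 33 (w = -(-3)*11 = -¼*(-132) = 33)
E(l, I) = 3 (E(l, I) = 3*(3 - 2) = 3*1 = 3)
E(w, -60)/X(L(8, 15), -112) = 3/64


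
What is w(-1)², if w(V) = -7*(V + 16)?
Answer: 11025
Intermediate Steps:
w(V) = -112 - 7*V (w(V) = -7*(16 + V) = -112 - 7*V)
w(-1)² = (-112 - 7*(-1))² = (-112 + 7)² = (-105)² = 11025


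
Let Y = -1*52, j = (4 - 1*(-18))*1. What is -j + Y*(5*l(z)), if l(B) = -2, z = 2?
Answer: 498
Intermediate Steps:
j = 22 (j = (4 + 18)*1 = 22*1 = 22)
Y = -52
-j + Y*(5*l(z)) = -1*22 - 260*(-2) = -22 - 52*(-10) = -22 + 520 = 498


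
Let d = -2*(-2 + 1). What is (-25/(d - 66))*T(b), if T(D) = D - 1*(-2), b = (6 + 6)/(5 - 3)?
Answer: 25/8 ≈ 3.1250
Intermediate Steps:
b = 6 (b = 12/2 = 12*(1/2) = 6)
T(D) = 2 + D (T(D) = D + 2 = 2 + D)
d = 2 (d = -2*(-1) = 2)
(-25/(d - 66))*T(b) = (-25/(2 - 66))*(2 + 6) = (-25/(-64))*8 = -1/64*(-25)*8 = (25/64)*8 = 25/8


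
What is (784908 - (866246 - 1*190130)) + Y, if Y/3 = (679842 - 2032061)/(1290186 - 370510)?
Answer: 100049334735/919676 ≈ 1.0879e+5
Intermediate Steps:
Y = -4056657/919676 (Y = 3*((679842 - 2032061)/(1290186 - 370510)) = 3*(-1352219/919676) = -4056657/919676 ≈ -4.4110)
(784908 - (866246 - 1*190130)) + Y = (784908 - (866246 - 1*190130)) - 4056657/919676 = (784908 - (866246 - 190130)) - 4056657/919676 = (784908 - 1*676116) - 4056657/919676 = (784908 - 676116) - 4056657/919676 = 108792 - 4056657/919676 = 100049334735/919676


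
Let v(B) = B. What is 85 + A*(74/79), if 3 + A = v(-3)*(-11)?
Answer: 8935/79 ≈ 113.10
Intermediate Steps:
A = 30 (A = -3 - 3*(-11) = -3 + 33 = 30)
85 + A*(74/79) = 85 + 30*(74/79) = 85 + 2220/79 = 8935/79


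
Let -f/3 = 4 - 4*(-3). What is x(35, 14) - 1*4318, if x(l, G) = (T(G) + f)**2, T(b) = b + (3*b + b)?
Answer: -3834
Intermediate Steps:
f = -48 (f = -3*(4 - 4*(-3)) = -3*(4 + 12) = -3*16 = -48)
T(b) = 5*b (T(b) = b + 4*b = 5*b)
x(l, G) = (-48 + 5*G)**2 (x(l, G) = (5*G - 48)**2 = (-48 + 5*G)**2)
x(35, 14) - 1*4318 = (-48 + 5*14)**2 - 1*4318 = (-48 + 70)**2 - 4318 = 22**2 - 4318 = 484 - 4318 = -3834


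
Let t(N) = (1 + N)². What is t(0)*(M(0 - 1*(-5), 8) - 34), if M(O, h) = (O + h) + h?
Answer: -13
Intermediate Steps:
M(O, h) = O + 2*h
t(0)*(M(0 - 1*(-5), 8) - 34) = (1 + 0)²*(((0 - 1*(-5)) + 2*8) - 34) = 1²*(((0 + 5) + 16) - 34) = 1*((5 + 16) - 34) = 1*(21 - 34) = 1*(-13) = -13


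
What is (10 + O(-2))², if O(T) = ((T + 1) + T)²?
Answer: 361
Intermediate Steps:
O(T) = (1 + 2*T)² (O(T) = ((1 + T) + T)² = (1 + 2*T)²)
(10 + O(-2))² = (10 + (1 + 2*(-2))²)² = (10 + (1 - 4)²)² = (10 + (-3)²)² = (10 + 9)² = 19² = 361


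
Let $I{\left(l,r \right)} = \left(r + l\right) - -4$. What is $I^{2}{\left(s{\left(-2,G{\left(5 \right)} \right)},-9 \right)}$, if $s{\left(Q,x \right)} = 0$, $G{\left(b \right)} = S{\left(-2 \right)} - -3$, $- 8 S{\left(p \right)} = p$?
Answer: $25$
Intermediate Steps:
$S{\left(p \right)} = - \frac{p}{8}$
$G{\left(b \right)} = \frac{13}{4}$ ($G{\left(b \right)} = \left(- \frac{1}{8}\right) \left(-2\right) - -3 = \frac{1}{4} + 3 = \frac{13}{4}$)
$I{\left(l,r \right)} = 4 + l + r$ ($I{\left(l,r \right)} = \left(l + r\right) + 4 = 4 + l + r$)
$I^{2}{\left(s{\left(-2,G{\left(5 \right)} \right)},-9 \right)} = \left(4 + 0 - 9\right)^{2} = \left(-5\right)^{2} = 25$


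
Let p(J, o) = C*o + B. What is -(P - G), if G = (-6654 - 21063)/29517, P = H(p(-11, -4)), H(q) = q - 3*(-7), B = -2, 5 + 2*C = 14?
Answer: -19078/9839 ≈ -1.9390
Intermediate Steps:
C = 9/2 (C = -5/2 + (½)*14 = -5/2 + 7 = 9/2 ≈ 4.5000)
p(J, o) = -2 + 9*o/2 (p(J, o) = 9*o/2 - 2 = -2 + 9*o/2)
H(q) = 21 + q (H(q) = q + 21 = 21 + q)
P = 1 (P = 21 + (-2 + (9/2)*(-4)) = 21 + (-2 - 18) = 21 - 20 = 1)
G = -9239/9839 (G = -27717*1/29517 = -9239/9839 ≈ -0.93902)
-(P - G) = -(1 - 1*(-9239/9839)) = -(1 + 9239/9839) = -1*19078/9839 = -19078/9839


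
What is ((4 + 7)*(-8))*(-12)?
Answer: 1056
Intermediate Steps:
((4 + 7)*(-8))*(-12) = (11*(-8))*(-12) = -88*(-12) = 1056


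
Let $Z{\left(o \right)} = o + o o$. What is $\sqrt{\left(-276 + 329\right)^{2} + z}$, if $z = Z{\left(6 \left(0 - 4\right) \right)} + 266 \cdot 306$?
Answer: $\sqrt{84757} \approx 291.13$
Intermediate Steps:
$Z{\left(o \right)} = o + o^{2}$
$z = 81948$ ($z = 6 \left(0 - 4\right) \left(1 + 6 \left(0 - 4\right)\right) + 266 \cdot 306 = 6 \left(-4\right) \left(1 + 6 \left(-4\right)\right) + 81396 = - 24 \left(1 - 24\right) + 81396 = \left(-24\right) \left(-23\right) + 81396 = 552 + 81396 = 81948$)
$\sqrt{\left(-276 + 329\right)^{2} + z} = \sqrt{\left(-276 + 329\right)^{2} + 81948} = \sqrt{53^{2} + 81948} = \sqrt{2809 + 81948} = \sqrt{84757}$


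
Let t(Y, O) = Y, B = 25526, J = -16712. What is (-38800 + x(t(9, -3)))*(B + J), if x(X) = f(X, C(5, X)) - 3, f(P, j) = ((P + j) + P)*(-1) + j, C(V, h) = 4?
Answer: -342168294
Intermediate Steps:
f(P, j) = -2*P (f(P, j) = (j + 2*P)*(-1) + j = (-j - 2*P) + j = -2*P)
x(X) = -3 - 2*X (x(X) = -2*X - 3 = -3 - 2*X)
(-38800 + x(t(9, -3)))*(B + J) = (-38800 + (-3 - 2*9))*(25526 - 16712) = (-38800 + (-3 - 18))*8814 = (-38800 - 21)*8814 = -38821*8814 = -342168294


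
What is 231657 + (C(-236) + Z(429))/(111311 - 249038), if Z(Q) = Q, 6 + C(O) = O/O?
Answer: 31905423215/137727 ≈ 2.3166e+5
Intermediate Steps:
C(O) = -5 (C(O) = -6 + O/O = -6 + 1 = -5)
231657 + (C(-236) + Z(429))/(111311 - 249038) = 231657 + (-5 + 429)/(111311 - 249038) = 231657 + 424/(-137727) = 231657 + 424*(-1/137727) = 231657 - 424/137727 = 31905423215/137727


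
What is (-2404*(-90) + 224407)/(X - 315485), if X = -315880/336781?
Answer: -148441951027/106249669665 ≈ -1.3971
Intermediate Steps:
X = -315880/336781 (X = -315880*1/336781 = -315880/336781 ≈ -0.93794)
(-2404*(-90) + 224407)/(X - 315485) = (-2404*(-90) + 224407)/(-315880/336781 - 315485) = (216360 + 224407)/(-106249669665/336781) = 440767*(-336781/106249669665) = -148441951027/106249669665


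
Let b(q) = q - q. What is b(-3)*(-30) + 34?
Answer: 34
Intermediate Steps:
b(q) = 0
b(-3)*(-30) + 34 = 0*(-30) + 34 = 0 + 34 = 34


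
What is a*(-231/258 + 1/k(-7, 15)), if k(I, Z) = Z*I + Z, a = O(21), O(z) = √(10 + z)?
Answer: -1754*√31/1935 ≈ -5.0470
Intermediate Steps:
a = √31 (a = √(10 + 21) = √31 ≈ 5.5678)
k(I, Z) = Z + I*Z (k(I, Z) = I*Z + Z = Z + I*Z)
a*(-231/258 + 1/k(-7, 15)) = √31*(-231/258 + 1/(15*(1 - 7))) = √31*(-231*1/258 + 1/(15*(-6))) = √31*(-77/86 + 1/(-90)) = √31*(-77/86 - 1/90) = √31*(-1754/1935) = -1754*√31/1935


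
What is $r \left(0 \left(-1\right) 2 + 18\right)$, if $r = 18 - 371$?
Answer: $-6354$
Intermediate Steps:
$r = -353$
$r \left(0 \left(-1\right) 2 + 18\right) = - 353 \left(0 \left(-1\right) 2 + 18\right) = - 353 \left(0 \cdot 2 + 18\right) = - 353 \left(0 + 18\right) = \left(-353\right) 18 = -6354$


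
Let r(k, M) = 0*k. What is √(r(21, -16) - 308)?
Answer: 2*I*√77 ≈ 17.55*I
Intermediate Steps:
r(k, M) = 0
√(r(21, -16) - 308) = √(0 - 308) = √(-308) = 2*I*√77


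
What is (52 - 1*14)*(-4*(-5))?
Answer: 760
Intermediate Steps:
(52 - 1*14)*(-4*(-5)) = (52 - 14)*20 = 38*20 = 760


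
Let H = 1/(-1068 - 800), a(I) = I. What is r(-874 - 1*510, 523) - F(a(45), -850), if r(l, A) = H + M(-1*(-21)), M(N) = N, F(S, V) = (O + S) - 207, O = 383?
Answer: -373601/1868 ≈ -200.00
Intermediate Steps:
F(S, V) = 176 + S (F(S, V) = (383 + S) - 207 = 176 + S)
H = -1/1868 (H = 1/(-1868) = -1/1868 ≈ -0.00053533)
r(l, A) = 39227/1868 (r(l, A) = -1/1868 - 1*(-21) = -1/1868 + 21 = 39227/1868)
r(-874 - 1*510, 523) - F(a(45), -850) = 39227/1868 - (176 + 45) = 39227/1868 - 1*221 = 39227/1868 - 221 = -373601/1868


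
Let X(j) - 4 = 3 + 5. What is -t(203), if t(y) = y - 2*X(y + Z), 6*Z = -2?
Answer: -179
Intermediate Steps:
Z = -⅓ (Z = (⅙)*(-2) = -⅓ ≈ -0.33333)
X(j) = 12 (X(j) = 4 + (3 + 5) = 4 + 8 = 12)
t(y) = -24 + y (t(y) = y - 2*12 = y - 24 = -24 + y)
-t(203) = -(-24 + 203) = -1*179 = -179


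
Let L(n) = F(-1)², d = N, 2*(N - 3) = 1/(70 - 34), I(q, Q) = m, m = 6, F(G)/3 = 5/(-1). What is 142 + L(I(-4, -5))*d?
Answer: 6561/8 ≈ 820.13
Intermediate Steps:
F(G) = -15 (F(G) = 3*(5/(-1)) = 3*(5*(-1)) = 3*(-5) = -15)
I(q, Q) = 6
N = 217/72 (N = 3 + 1/(2*(70 - 34)) = 3 + (½)/36 = 3 + (½)*(1/36) = 3 + 1/72 = 217/72 ≈ 3.0139)
d = 217/72 ≈ 3.0139
L(n) = 225 (L(n) = (-15)² = 225)
142 + L(I(-4, -5))*d = 142 + 225*(217/72) = 142 + 5425/8 = 6561/8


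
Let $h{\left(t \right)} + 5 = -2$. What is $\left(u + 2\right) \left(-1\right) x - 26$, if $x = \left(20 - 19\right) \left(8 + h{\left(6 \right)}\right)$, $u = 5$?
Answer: $-33$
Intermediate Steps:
$h{\left(t \right)} = -7$ ($h{\left(t \right)} = -5 - 2 = -7$)
$x = 1$ ($x = \left(20 - 19\right) \left(8 - 7\right) = 1 \cdot 1 = 1$)
$\left(u + 2\right) \left(-1\right) x - 26 = \left(5 + 2\right) \left(-1\right) 1 - 26 = 7 \left(-1\right) 1 - 26 = \left(-7\right) 1 - 26 = -7 - 26 = -33$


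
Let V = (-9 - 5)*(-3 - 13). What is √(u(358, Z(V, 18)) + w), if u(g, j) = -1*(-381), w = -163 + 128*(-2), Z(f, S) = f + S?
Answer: I*√38 ≈ 6.1644*I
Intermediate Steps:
V = 224 (V = -14*(-16) = 224)
Z(f, S) = S + f
w = -419 (w = -163 - 256 = -419)
u(g, j) = 381
√(u(358, Z(V, 18)) + w) = √(381 - 419) = √(-38) = I*√38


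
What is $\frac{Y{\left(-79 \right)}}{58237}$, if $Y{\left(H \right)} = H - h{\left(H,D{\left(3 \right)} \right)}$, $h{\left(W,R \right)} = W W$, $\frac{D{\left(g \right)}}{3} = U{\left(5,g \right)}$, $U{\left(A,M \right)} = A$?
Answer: $- \frac{6320}{58237} \approx -0.10852$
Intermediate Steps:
$D{\left(g \right)} = 15$ ($D{\left(g \right)} = 3 \cdot 5 = 15$)
$h{\left(W,R \right)} = W^{2}$
$Y{\left(H \right)} = H - H^{2}$
$\frac{Y{\left(-79 \right)}}{58237} = \frac{\left(-79\right) \left(1 - -79\right)}{58237} = - 79 \left(1 + 79\right) \frac{1}{58237} = \left(-79\right) 80 \cdot \frac{1}{58237} = \left(-6320\right) \frac{1}{58237} = - \frac{6320}{58237}$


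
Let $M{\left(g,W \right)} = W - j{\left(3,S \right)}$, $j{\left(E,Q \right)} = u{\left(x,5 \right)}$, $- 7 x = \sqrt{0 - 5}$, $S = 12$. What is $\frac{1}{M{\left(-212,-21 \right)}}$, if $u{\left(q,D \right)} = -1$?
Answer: $- \frac{1}{20} \approx -0.05$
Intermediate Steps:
$x = - \frac{i \sqrt{5}}{7}$ ($x = - \frac{\sqrt{0 - 5}}{7} = - \frac{\sqrt{-5}}{7} = - \frac{i \sqrt{5}}{7} \approx - 0.31944 i$)
$j{\left(E,Q \right)} = -1$
$M{\left(g,W \right)} = 1 + W$ ($M{\left(g,W \right)} = W - -1 = W + 1 = 1 + W$)
$\frac{1}{M{\left(-212,-21 \right)}} = \frac{1}{1 - 21} = \frac{1}{-20} = - \frac{1}{20}$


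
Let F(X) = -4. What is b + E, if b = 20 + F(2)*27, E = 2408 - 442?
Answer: 1878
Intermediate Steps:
E = 1966
b = -88 (b = 20 - 4*27 = 20 - 108 = -88)
b + E = -88 + 1966 = 1878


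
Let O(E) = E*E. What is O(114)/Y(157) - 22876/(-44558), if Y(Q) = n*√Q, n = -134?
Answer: 11438/22279 - 6498*√157/10519 ≈ -7.2269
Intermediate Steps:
O(E) = E²
Y(Q) = -134*√Q
O(114)/Y(157) - 22876/(-44558) = 114²/((-134*√157)) - 22876/(-44558) = 12996*(-√157/21038) - 22876*(-1/44558) = -6498*√157/10519 + 11438/22279 = 11438/22279 - 6498*√157/10519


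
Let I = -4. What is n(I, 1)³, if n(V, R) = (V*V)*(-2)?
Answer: -32768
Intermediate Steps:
n(V, R) = -2*V² (n(V, R) = V²*(-2) = -2*V²)
n(I, 1)³ = (-2*(-4)²)³ = (-2*16)³ = (-32)³ = -32768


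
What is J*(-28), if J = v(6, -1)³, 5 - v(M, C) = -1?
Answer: -6048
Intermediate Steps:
v(M, C) = 6 (v(M, C) = 5 - 1*(-1) = 5 + 1 = 6)
J = 216 (J = 6³ = 216)
J*(-28) = 216*(-28) = -6048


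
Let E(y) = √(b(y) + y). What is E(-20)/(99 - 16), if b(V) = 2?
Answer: 3*I*√2/83 ≈ 0.051116*I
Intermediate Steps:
E(y) = √(2 + y)
E(-20)/(99 - 16) = √(2 - 20)/(99 - 16) = √(-18)/83 = (3*I*√2)/83 = 3*I*√2/83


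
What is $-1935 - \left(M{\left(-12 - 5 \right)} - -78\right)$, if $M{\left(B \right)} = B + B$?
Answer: $-1979$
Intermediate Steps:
$M{\left(B \right)} = 2 B$
$-1935 - \left(M{\left(-12 - 5 \right)} - -78\right) = -1935 - \left(2 \left(-12 - 5\right) - -78\right) = -1935 - \left(2 \left(-17\right) + 78\right) = -1935 - \left(-34 + 78\right) = -1935 - 44 = -1979$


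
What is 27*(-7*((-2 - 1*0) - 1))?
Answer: 567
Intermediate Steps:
27*(-7*((-2 - 1*0) - 1)) = 27*(-7*((-2 + 0) - 1)) = 27*(-7*(-2 - 1)) = 27*(-7*(-3)) = 27*21 = 567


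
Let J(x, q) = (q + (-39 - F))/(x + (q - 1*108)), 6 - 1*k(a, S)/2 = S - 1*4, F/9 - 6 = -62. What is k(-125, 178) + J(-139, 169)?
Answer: -13421/39 ≈ -344.13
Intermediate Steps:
F = -504 (F = 54 + 9*(-62) = 54 - 558 = -504)
k(a, S) = 20 - 2*S (k(a, S) = 12 - 2*(S - 1*4) = 12 - 2*(S - 4) = 12 - 2*(-4 + S) = 12 + (8 - 2*S) = 20 - 2*S)
J(x, q) = (465 + q)/(-108 + q + x) (J(x, q) = (q + (-39 - 1*(-504)))/(x + (q - 1*108)) = (q + (-39 + 504))/(x + (q - 108)) = (q + 465)/(x + (-108 + q)) = (465 + q)/(-108 + q + x))
k(-125, 178) + J(-139, 169) = (20 - 2*178) + (465 + 169)/(-108 + 169 - 139) = (20 - 356) + 634/(-78) = -336 - 1/78*634 = -336 - 317/39 = -13421/39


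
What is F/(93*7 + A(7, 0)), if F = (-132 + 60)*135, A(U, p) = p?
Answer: -3240/217 ≈ -14.931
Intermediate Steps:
F = -9720 (F = -72*135 = -9720)
F/(93*7 + A(7, 0)) = -9720/(93*7 + 0) = -9720/(651 + 0) = -9720/651 = -9720*1/651 = -3240/217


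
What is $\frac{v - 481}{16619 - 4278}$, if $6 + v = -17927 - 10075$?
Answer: $- \frac{28489}{12341} \approx -2.3085$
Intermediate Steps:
$v = -28008$ ($v = -6 - 28002 = -28008$)
$\frac{v - 481}{16619 - 4278} = \frac{-28008 - 481}{16619 - 4278} = - \frac{28489}{12341}$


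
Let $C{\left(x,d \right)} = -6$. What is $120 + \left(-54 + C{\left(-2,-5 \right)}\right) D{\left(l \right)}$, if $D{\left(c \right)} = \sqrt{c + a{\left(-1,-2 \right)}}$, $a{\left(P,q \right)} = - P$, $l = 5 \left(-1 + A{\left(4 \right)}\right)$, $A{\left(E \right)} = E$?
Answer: $-120$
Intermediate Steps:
$l = 15$ ($l = 5 \left(-1 + 4\right) = 5 \cdot 3 = 15$)
$D{\left(c \right)} = \sqrt{1 + c}$ ($D{\left(c \right)} = \sqrt{c - -1} = \sqrt{c + 1} = \sqrt{1 + c}$)
$120 + \left(-54 + C{\left(-2,-5 \right)}\right) D{\left(l \right)} = 120 + \left(-54 - 6\right) \sqrt{1 + 15} = 120 - 60 \sqrt{16} = 120 - 240 = -120$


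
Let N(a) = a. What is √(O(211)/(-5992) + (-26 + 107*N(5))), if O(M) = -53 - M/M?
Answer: √1142218259/1498 ≈ 22.561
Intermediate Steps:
O(M) = -54 (O(M) = -53 - 1*1 = -53 - 1 = -54)
√(O(211)/(-5992) + (-26 + 107*N(5))) = √(-54/(-5992) + (-26 + 107*5)) = √(-54*(-1/5992) + (-26 + 535)) = √(27/2996 + 509) = √(1524991/2996) = √1142218259/1498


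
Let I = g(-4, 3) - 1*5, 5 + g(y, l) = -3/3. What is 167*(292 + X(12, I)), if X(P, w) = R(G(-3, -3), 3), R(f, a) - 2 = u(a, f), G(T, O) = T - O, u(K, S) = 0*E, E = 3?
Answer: 49098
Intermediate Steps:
g(y, l) = -6 (g(y, l) = -5 - 3/3 = -5 - 3*1/3 = -5 - 1 = -6)
u(K, S) = 0 (u(K, S) = 0*3 = 0)
I = -11 (I = -6 - 1*5 = -6 - 5 = -11)
R(f, a) = 2 (R(f, a) = 2 + 0 = 2)
X(P, w) = 2
167*(292 + X(12, I)) = 167*(292 + 2) = 167*294 = 49098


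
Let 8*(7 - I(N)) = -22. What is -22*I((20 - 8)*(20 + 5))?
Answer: -429/2 ≈ -214.50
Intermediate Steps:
I(N) = 39/4 (I(N) = 7 - ⅛*(-22) = 7 + 11/4 = 39/4)
-22*I((20 - 8)*(20 + 5)) = -22*39/4 = -429/2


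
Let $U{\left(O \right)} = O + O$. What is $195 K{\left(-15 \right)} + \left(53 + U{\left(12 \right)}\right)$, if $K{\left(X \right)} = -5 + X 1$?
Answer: $-3823$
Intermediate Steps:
$U{\left(O \right)} = 2 O$
$K{\left(X \right)} = -5 + X$
$195 K{\left(-15 \right)} + \left(53 + U{\left(12 \right)}\right) = 195 \left(-5 - 15\right) + \left(53 + 2 \cdot 12\right) = 195 \left(-20\right) + \left(53 + 24\right) = -3900 + 77 = -3823$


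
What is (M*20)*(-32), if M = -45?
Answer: 28800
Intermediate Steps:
(M*20)*(-32) = -45*20*(-32) = -900*(-32) = 28800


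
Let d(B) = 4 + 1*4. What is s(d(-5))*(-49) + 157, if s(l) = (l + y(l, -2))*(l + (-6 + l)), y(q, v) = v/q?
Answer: -7281/2 ≈ -3640.5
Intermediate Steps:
d(B) = 8 (d(B) = 4 + 4 = 8)
s(l) = (-6 + 2*l)*(l - 2/l) (s(l) = (l - 2/l)*(l + (-6 + l)) = (l - 2/l)*(-6 + 2*l) = (-6 + 2*l)*(l - 2/l))
s(d(-5))*(-49) + 157 = (-4 - 6*8 + 2*8**2 + 12/8)*(-49) + 157 = (-4 - 48 + 2*64 + 12*(1/8))*(-49) + 157 = (-4 - 48 + 128 + 3/2)*(-49) + 157 = (155/2)*(-49) + 157 = -7595/2 + 157 = -7281/2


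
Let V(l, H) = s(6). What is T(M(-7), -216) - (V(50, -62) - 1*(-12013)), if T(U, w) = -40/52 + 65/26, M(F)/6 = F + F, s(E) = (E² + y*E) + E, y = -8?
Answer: -312137/26 ≈ -12005.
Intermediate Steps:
s(E) = E² - 7*E (s(E) = (E² - 8*E) + E = E² - 7*E)
M(F) = 12*F (M(F) = 6*(F + F) = 6*(2*F) = 12*F)
V(l, H) = -6 (V(l, H) = 6*(-7 + 6) = 6*(-1) = -6)
T(U, w) = 45/26 (T(U, w) = -40*1/52 + 65*(1/26) = -10/13 + 5/2 = 45/26)
T(M(-7), -216) - (V(50, -62) - 1*(-12013)) = 45/26 - (-6 - 1*(-12013)) = 45/26 - (-6 + 12013) = 45/26 - 1*12007 = 45/26 - 12007 = -312137/26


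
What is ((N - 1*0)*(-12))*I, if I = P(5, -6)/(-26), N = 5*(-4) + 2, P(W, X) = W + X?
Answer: 108/13 ≈ 8.3077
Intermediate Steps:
N = -18 (N = -20 + 2 = -18)
I = 1/26 (I = (5 - 6)/(-26) = -1*(-1/26) = 1/26 ≈ 0.038462)
((N - 1*0)*(-12))*I = ((-18 - 1*0)*(-12))*(1/26) = ((-18 + 0)*(-12))*(1/26) = -18*(-12)*(1/26) = 216*(1/26) = 108/13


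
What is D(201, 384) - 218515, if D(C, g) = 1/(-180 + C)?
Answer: -4588814/21 ≈ -2.1852e+5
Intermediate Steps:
D(201, 384) - 218515 = 1/(-180 + 201) - 218515 = 1/21 - 218515 = -4588814/21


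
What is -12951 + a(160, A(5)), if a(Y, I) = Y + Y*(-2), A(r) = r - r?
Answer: -13111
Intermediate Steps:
A(r) = 0
a(Y, I) = -Y (a(Y, I) = Y - 2*Y = -Y)
-12951 + a(160, A(5)) = -12951 - 1*160 = -12951 - 160 = -13111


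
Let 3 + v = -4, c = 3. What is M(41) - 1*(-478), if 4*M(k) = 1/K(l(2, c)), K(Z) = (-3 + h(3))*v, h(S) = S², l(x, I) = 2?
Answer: 80303/168 ≈ 477.99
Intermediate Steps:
v = -7 (v = -3 - 4 = -7)
K(Z) = -42 (K(Z) = (-3 + 3²)*(-7) = (-3 + 9)*(-7) = 6*(-7) = -42)
M(k) = -1/168 (M(k) = (¼)/(-42) = (¼)*(-1/42) = -1/168)
M(41) - 1*(-478) = -1/168 - 1*(-478) = -1/168 + 478 = 80303/168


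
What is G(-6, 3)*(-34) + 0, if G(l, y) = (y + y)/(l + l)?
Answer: 17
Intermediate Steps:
G(l, y) = y/l (G(l, y) = (2*y)/((2*l)) = (2*y)*(1/(2*l)) = y/l)
G(-6, 3)*(-34) + 0 = (3/(-6))*(-34) + 0 = (3*(-1/6))*(-34) + 0 = -1/2*(-34) + 0 = 17 + 0 = 17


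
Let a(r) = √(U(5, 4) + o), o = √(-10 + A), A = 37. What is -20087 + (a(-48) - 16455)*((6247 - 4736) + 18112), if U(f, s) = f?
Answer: -322916552 + 19623*√(5 + 3*√3) ≈ -3.2285e+8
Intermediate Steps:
o = 3*√3 (o = √(-10 + 37) = √27 = 3*√3 ≈ 5.1962)
a(r) = √(5 + 3*√3)
-20087 + (a(-48) - 16455)*((6247 - 4736) + 18112) = -20087 + (√(5 + 3*√3) - 16455)*((6247 - 4736) + 18112) = -20087 + (-16455 + √(5 + 3*√3))*(1511 + 18112) = -20087 + (-16455 + √(5 + 3*√3))*19623 = -20087 + (-322896465 + 19623*√(5 + 3*√3)) = -322916552 + 19623*√(5 + 3*√3)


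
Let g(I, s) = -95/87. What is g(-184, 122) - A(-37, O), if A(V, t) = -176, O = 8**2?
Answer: 15217/87 ≈ 174.91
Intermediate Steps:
O = 64
g(I, s) = -95/87 (g(I, s) = -95*1/87 = -95/87)
g(-184, 122) - A(-37, O) = -95/87 - 1*(-176) = -95/87 + 176 = 15217/87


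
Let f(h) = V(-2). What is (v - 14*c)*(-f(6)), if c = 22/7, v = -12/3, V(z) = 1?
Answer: 48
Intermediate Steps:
f(h) = 1
v = -4 (v = -12*⅓ = -4)
c = 22/7 (c = 22*(⅐) = 22/7 ≈ 3.1429)
(v - 14*c)*(-f(6)) = (-4 - 14*22/7)*(-1*1) = (-4 - 44)*(-1) = -48*(-1) = 48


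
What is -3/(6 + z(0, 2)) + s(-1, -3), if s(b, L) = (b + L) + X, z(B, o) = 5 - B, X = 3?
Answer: -14/11 ≈ -1.2727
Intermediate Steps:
s(b, L) = 3 + L + b (s(b, L) = (b + L) + 3 = (L + b) + 3 = 3 + L + b)
-3/(6 + z(0, 2)) + s(-1, -3) = -3/(6 + (5 - 1*0)) + (3 - 3 - 1) = -3/(6 + (5 + 0)) - 1 = -3/(6 + 5) - 1 = -3/11 - 1 = -14/11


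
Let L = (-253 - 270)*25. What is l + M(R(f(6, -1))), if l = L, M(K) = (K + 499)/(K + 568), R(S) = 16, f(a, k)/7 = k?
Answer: -7635285/584 ≈ -13074.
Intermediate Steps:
f(a, k) = 7*k
M(K) = (499 + K)/(568 + K)
L = -13075 (L = -523*25 = -13075)
l = -13075
l + M(R(f(6, -1))) = -13075 + (499 + 16)/(568 + 16) = -13075 + 515/584 = -7635285/584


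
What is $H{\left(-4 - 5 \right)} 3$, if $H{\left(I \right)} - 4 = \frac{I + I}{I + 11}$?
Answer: $-15$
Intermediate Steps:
$H{\left(I \right)} = 4 + \frac{2 I}{11 + I}$ ($H{\left(I \right)} = 4 + \frac{I + I}{I + 11} = 4 + \frac{2 I}{11 + I}$)
$H{\left(-4 - 5 \right)} 3 = \frac{2 \left(22 + 3 \left(-4 - 5\right)\right)}{11 - 9} \cdot 3 = \frac{2 \left(22 + 3 \left(-9\right)\right)}{11 - 9} \cdot 3 = \frac{2 \left(22 - 27\right)}{2} \cdot 3 = 2 \cdot \frac{1}{2} \left(-5\right) 3 = \left(-5\right) 3 = -15$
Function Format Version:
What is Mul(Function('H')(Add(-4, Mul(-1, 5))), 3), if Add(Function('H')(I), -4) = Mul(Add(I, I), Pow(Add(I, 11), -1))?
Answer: -15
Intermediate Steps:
Function('H')(I) = Add(4, Mul(2, I, Pow(Add(11, I), -1))) (Function('H')(I) = Add(4, Mul(Add(I, I), Pow(Add(I, 11), -1))) = Add(4, Mul(Mul(2, I), Pow(Add(11, I), -1))) = Add(4, Mul(2, I, Pow(Add(11, I), -1))))
Mul(Function('H')(Add(-4, Mul(-1, 5))), 3) = Mul(Mul(2, Pow(Add(11, Add(-4, Mul(-1, 5))), -1), Add(22, Mul(3, Add(-4, Mul(-1, 5))))), 3) = Mul(Mul(2, Pow(Add(11, Add(-4, -5)), -1), Add(22, Mul(3, Add(-4, -5)))), 3) = Mul(Mul(2, Pow(Add(11, -9), -1), Add(22, Mul(3, -9))), 3) = Mul(Mul(2, Pow(2, -1), Add(22, -27)), 3) = Mul(Mul(2, Rational(1, 2), -5), 3) = Mul(-5, 3) = -15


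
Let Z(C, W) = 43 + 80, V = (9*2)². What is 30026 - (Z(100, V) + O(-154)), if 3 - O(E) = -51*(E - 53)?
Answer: 40457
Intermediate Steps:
V = 324 (V = 18² = 324)
Z(C, W) = 123
O(E) = -2700 + 51*E (O(E) = 3 - (-51)*(E - 53) = 3 - (-51)*(-53 + E) = 3 - (2703 - 51*E) = 3 + (-2703 + 51*E) = -2700 + 51*E)
30026 - (Z(100, V) + O(-154)) = 30026 - (123 + (-2700 + 51*(-154))) = 30026 - (123 + (-2700 - 7854)) = 30026 - (123 - 10554) = 30026 - 1*(-10431) = 30026 + 10431 = 40457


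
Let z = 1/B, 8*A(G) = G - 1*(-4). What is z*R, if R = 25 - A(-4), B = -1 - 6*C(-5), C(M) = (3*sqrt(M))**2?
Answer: 25/269 ≈ 0.092937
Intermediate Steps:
C(M) = 9*M
A(G) = 1/2 + G/8 (A(G) = (G - 1*(-4))/8 = (G + 4)/8 = (4 + G)/8 = 1/2 + G/8)
B = 269 (B = -1 - 54*(-5) = -1 - 6*(-45) = -1 + 270 = 269)
R = 25 (R = 25 - (1/2 + (1/8)*(-4)) = 25 - (1/2 - 1/2) = 25 - 1*0 = 25 + 0 = 25)
z = 1/269 ≈ 0.0037175
z*R = (1/269)*25 = 25/269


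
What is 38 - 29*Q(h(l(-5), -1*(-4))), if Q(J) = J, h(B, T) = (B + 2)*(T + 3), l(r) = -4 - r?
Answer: -571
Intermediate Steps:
h(B, T) = (2 + B)*(3 + T)
38 - 29*Q(h(l(-5), -1*(-4))) = 38 - 29*(6 + 2*(-1*(-4)) + 3*(-4 - 1*(-5)) + (-4 - 1*(-5))*(-1*(-4))) = 38 - 29*(6 + 2*4 + 3*(-4 + 5) + (-4 + 5)*4) = 38 - 29*(6 + 8 + 3*1 + 1*4) = 38 - 29*(6 + 8 + 3 + 4) = 38 - 29*21 = 38 - 609 = -571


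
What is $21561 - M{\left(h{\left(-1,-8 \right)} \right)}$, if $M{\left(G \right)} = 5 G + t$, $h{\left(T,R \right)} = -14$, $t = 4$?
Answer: $21627$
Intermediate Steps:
$M{\left(G \right)} = 4 + 5 G$ ($M{\left(G \right)} = 5 G + 4 = 4 + 5 G$)
$21561 - M{\left(h{\left(-1,-8 \right)} \right)} = 21561 - \left(4 + 5 \left(-14\right)\right) = 21561 - \left(4 - 70\right) = 21561 - -66 = 21561 + 66 = 21627$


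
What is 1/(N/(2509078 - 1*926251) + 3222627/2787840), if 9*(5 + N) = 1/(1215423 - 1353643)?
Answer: 30495951476052480/35251954220515231 ≈ 0.86509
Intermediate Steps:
N = -6219901/1243980 (N = -5 + 1/(9*(1215423 - 1353643)) = -5 + (⅑)/(-138220) = -5 + (⅑)*(-1/138220) = -5 - 1/1243980 = -6219901/1243980 ≈ -5.0000)
1/(N/(2509078 - 1*926251) + 3222627/2787840) = 1/(-6219901/(1243980*(2509078 - 1*926251)) + 3222627/2787840) = 1/(-6219901/(1243980*(2509078 - 926251)) + 3222627*(1/2787840)) = 1/(-6219901/1243980/1582827 + 1074209/929280) = 1/(-6219901/1243980*1/1582827 + 1074209/929280) = 1/(-6219901/1969005131460 + 1074209/929280) = 1/(35251954220515231/30495951476052480) = 30495951476052480/35251954220515231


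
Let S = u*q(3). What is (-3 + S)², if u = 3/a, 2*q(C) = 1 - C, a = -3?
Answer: 4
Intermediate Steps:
q(C) = ½ - C/2 (q(C) = (1 - C)/2 = ½ - C/2)
u = -1 (u = 3/(-3) = 3*(-⅓) = -1)
S = 1 (S = -(½ - ½*3) = -(½ - 3/2) = -1*(-1) = 1)
(-3 + S)² = (-3 + 1)² = (-2)² = 4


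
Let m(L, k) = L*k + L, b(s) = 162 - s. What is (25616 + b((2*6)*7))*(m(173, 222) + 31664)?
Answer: 1804823642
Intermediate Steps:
m(L, k) = L + L*k
(25616 + b((2*6)*7))*(m(173, 222) + 31664) = (25616 + (162 - 2*6*7))*(173*(1 + 222) + 31664) = (25616 + (162 - 12*7))*(173*223 + 31664) = (25616 + (162 - 1*84))*(38579 + 31664) = (25616 + (162 - 84))*70243 = (25616 + 78)*70243 = 25694*70243 = 1804823642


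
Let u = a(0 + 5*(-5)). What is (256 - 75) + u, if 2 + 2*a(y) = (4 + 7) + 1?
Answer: 186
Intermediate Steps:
a(y) = 5 (a(y) = -1 + ((4 + 7) + 1)/2 = -1 + (11 + 1)/2 = -1 + (½)*12 = -1 + 6 = 5)
u = 5
(256 - 75) + u = (256 - 75) + 5 = 181 + 5 = 186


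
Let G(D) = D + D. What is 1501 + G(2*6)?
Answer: 1525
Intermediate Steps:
G(D) = 2*D
1501 + G(2*6) = 1501 + 2*(2*6) = 1501 + 2*12 = 1501 + 24 = 1525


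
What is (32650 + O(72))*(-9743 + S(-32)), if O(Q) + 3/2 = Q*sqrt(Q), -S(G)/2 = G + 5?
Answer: -632662633/2 - 4185648*sqrt(2) ≈ -3.2225e+8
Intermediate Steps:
S(G) = -10 - 2*G (S(G) = -2*(G + 5) = -2*(5 + G) = -10 - 2*G)
O(Q) = -3/2 + Q**(3/2) (O(Q) = -3/2 + Q*sqrt(Q) = -3/2 + Q**(3/2))
(32650 + O(72))*(-9743 + S(-32)) = (32650 + (-3/2 + 72**(3/2)))*(-9743 + (-10 - 2*(-32))) = (32650 + (-3/2 + 432*sqrt(2)))*(-9743 + (-10 + 64)) = (65297/2 + 432*sqrt(2))*(-9743 + 54) = (65297/2 + 432*sqrt(2))*(-9689) = -632662633/2 - 4185648*sqrt(2)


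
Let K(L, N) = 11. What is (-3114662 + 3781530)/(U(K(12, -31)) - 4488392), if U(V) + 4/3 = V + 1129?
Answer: -500151/3365440 ≈ -0.14861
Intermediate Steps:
U(V) = 3383/3 + V (U(V) = -4/3 + (V + 1129) = -4/3 + (1129 + V) = 3383/3 + V)
(-3114662 + 3781530)/(U(K(12, -31)) - 4488392) = (-3114662 + 3781530)/((3383/3 + 11) - 4488392) = 666868/(3416/3 - 4488392) = 666868/(-13461760/3) = 666868*(-3/13461760) = -500151/3365440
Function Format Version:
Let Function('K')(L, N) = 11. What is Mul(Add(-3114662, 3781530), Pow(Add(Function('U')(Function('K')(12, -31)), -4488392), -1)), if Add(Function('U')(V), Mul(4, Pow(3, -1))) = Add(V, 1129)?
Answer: Rational(-500151, 3365440) ≈ -0.14861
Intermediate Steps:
Function('U')(V) = Add(Rational(3383, 3), V) (Function('U')(V) = Add(Rational(-4, 3), Add(V, 1129)) = Add(Rational(-4, 3), Add(1129, V)) = Add(Rational(3383, 3), V))
Mul(Add(-3114662, 3781530), Pow(Add(Function('U')(Function('K')(12, -31)), -4488392), -1)) = Mul(Add(-3114662, 3781530), Pow(Add(Add(Rational(3383, 3), 11), -4488392), -1)) = Mul(666868, Pow(Add(Rational(3416, 3), -4488392), -1)) = Mul(666868, Pow(Rational(-13461760, 3), -1)) = Mul(666868, Rational(-3, 13461760)) = Rational(-500151, 3365440)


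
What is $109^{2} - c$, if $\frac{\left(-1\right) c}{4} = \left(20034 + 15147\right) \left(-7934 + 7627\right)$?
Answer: $-43190387$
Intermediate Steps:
$c = 43202268$ ($c = - 4 \left(20034 + 15147\right) \left(-7934 + 7627\right) = - 4 \cdot 35181 \left(-307\right) = \left(-4\right) \left(-10800567\right) = 43202268$)
$109^{2} - c = 109^{2} - 43202268 = 11881 - 43202268 = -43190387$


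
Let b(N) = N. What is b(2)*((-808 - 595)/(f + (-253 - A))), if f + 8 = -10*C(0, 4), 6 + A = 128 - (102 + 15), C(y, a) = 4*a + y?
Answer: 1403/213 ≈ 6.5869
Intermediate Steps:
C(y, a) = y + 4*a
A = 5 (A = -6 + (128 - (102 + 15)) = -6 + (128 - 1*117) = -6 + (128 - 117) = -6 + 11 = 5)
f = -168 (f = -8 - 10*(0 + 4*4) = -8 - 10*(0 + 16) = -8 - 10*16 = -8 - 160 = -168)
b(2)*((-808 - 595)/(f + (-253 - A))) = 2*((-808 - 595)/(-168 + (-253 - 1*5))) = 2*(-1403/(-168 + (-253 - 5))) = 2*(-1403/(-168 - 258)) = 2*(-1403/(-426)) = 2*(-1403*(-1/426)) = 2*(1403/426) = 1403/213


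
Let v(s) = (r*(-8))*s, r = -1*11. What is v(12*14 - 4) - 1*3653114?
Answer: -3638682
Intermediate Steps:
r = -11
v(s) = 88*s (v(s) = (-11*(-8))*s = 88*s)
v(12*14 - 4) - 1*3653114 = 88*(12*14 - 4) - 1*3653114 = 88*(168 - 4) - 3653114 = 88*164 - 3653114 = 14432 - 3653114 = -3638682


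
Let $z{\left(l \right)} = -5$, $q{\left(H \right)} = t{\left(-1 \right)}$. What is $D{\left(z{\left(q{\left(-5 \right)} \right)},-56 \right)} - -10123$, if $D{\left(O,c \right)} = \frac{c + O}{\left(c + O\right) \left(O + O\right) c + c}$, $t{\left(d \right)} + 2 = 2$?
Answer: $\frac{346368629}{34216} \approx 10123.0$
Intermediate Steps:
$t{\left(d \right)} = 0$ ($t{\left(d \right)} = -2 + 2 = 0$)
$q{\left(H \right)} = 0$
$D{\left(O,c \right)} = \frac{O + c}{c + 2 O c \left(O + c\right)}$ ($D{\left(O,c \right)} = \frac{O + c}{\left(O + c\right) 2 O c + c} = \frac{O + c}{2 O \left(O + c\right) c + c} = \frac{O + c}{2 O c \left(O + c\right) + c} = \frac{O + c}{c + 2 O c \left(O + c\right)}$)
$D{\left(z{\left(q{\left(-5 \right)} \right)},-56 \right)} - -10123 = \frac{-5 - 56}{\left(-56\right) \left(1 + 2 \left(-5\right)^{2} + 2 \left(-5\right) \left(-56\right)\right)} - -10123 = \left(- \frac{1}{56}\right) \frac{1}{1 + 2 \cdot 25 + 560} \left(-61\right) + 10123 = \left(- \frac{1}{56}\right) \frac{1}{1 + 50 + 560} \left(-61\right) + 10123 = \left(- \frac{1}{56}\right) \frac{1}{611} \left(-61\right) + 10123 = \frac{61}{34216} + 10123 = \frac{346368629}{34216}$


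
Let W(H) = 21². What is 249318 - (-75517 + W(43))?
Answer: 324394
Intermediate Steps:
W(H) = 441
249318 - (-75517 + W(43)) = 249318 - (-75517 + 441) = 249318 - 1*(-75076) = 249318 + 75076 = 324394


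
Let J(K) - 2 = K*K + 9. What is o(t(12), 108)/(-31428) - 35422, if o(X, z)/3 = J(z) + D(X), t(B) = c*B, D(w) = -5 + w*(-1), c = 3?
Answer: -61848751/1746 ≈ -35423.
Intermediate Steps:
J(K) = 11 + K² (J(K) = 2 + (K*K + 9) = 2 + (K² + 9) = 2 + (9 + K²) = 11 + K²)
D(w) = -5 - w
t(B) = 3*B
o(X, z) = 18 - 3*X + 3*z² (o(X, z) = 3*((11 + z²) + (-5 - X)) = 3*(6 + z² - X) = 18 - 3*X + 3*z²)
o(t(12), 108)/(-31428) - 35422 = (18 - 9*12 + 3*108²)/(-31428) - 35422 = (18 - 3*36 + 3*11664)*(-1/31428) - 35422 = (18 - 108 + 34992)*(-1/31428) - 35422 = 34902*(-1/31428) - 35422 = -1939/1746 - 35422 = -61848751/1746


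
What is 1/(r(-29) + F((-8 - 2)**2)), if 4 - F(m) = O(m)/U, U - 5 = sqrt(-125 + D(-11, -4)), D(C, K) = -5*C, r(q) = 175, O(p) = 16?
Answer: 16925/3015511 - 16*I*sqrt(70)/3015511 ≈ 0.0056126 - 4.4392e-5*I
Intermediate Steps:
U = 5 + I*sqrt(70) (U = 5 + sqrt(-125 - 5*(-11)) = 5 + sqrt(-125 + 55) = 5 + sqrt(-70) = 5 + I*sqrt(70) ≈ 5.0 + 8.3666*I)
F(m) = 4 - 16/(5 + I*sqrt(70))
1/(r(-29) + F((-8 - 2)**2)) = 1/(175 + (60/19 + 16*I*sqrt(70)/95)) = 1/(3385/19 + 16*I*sqrt(70)/95)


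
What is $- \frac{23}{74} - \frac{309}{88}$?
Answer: $- \frac{12445}{3256} \approx -3.8222$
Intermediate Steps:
$- \frac{23}{74} - \frac{309}{88} = - \frac{12445}{3256}$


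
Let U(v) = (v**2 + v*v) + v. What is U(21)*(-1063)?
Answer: -959889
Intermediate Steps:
U(v) = v + 2*v**2 (U(v) = (v**2 + v**2) + v = 2*v**2 + v = v + 2*v**2)
U(21)*(-1063) = (21*(1 + 2*21))*(-1063) = (21*(1 + 42))*(-1063) = (21*43)*(-1063) = 903*(-1063) = -959889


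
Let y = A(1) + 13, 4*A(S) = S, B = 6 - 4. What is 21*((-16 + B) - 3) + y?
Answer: -1375/4 ≈ -343.75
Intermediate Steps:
B = 2
A(S) = S/4
y = 53/4 (y = (1/4)*1 + 13 = 1/4 + 13 = 53/4 ≈ 13.250)
21*((-16 + B) - 3) + y = 21*((-16 + 2) - 3) + 53/4 = 21*(-14 - 3) + 53/4 = 21*(-17) + 53/4 = -357 + 53/4 = -1375/4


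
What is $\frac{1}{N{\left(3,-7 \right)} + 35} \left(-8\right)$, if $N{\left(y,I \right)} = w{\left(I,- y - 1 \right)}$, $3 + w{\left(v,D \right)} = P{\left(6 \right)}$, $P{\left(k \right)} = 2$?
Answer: $- \frac{4}{17} \approx -0.23529$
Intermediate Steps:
$w{\left(v,D \right)} = -1$ ($w{\left(v,D \right)} = -3 + 2 = -1$)
$N{\left(y,I \right)} = -1$
$\frac{1}{N{\left(3,-7 \right)} + 35} \left(-8\right) = \frac{1}{-1 + 35} \left(-8\right) = \frac{1}{34} \left(-8\right) = - \frac{4}{17}$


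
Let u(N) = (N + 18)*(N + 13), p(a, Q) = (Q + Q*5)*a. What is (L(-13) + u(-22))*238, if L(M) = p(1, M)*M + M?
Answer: 246806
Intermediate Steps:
p(a, Q) = 6*Q*a (p(a, Q) = (Q + 5*Q)*a = (6*Q)*a = 6*Q*a)
L(M) = M + 6*M² (L(M) = (6*M*1)*M + M = (6*M)*M + M = 6*M² + M = M + 6*M²)
u(N) = (13 + N)*(18 + N) (u(N) = (18 + N)*(13 + N) = (13 + N)*(18 + N))
(L(-13) + u(-22))*238 = (-13*(1 + 6*(-13)) + (234 + (-22)² + 31*(-22)))*238 = (-13*(1 - 78) + (234 + 484 - 682))*238 = (-13*(-77) + 36)*238 = (1001 + 36)*238 = 1037*238 = 246806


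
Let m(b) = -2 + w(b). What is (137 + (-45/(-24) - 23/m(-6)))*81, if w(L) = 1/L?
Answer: 1259307/104 ≈ 12109.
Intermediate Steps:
m(b) = -2 + 1/b
(137 + (-45/(-24) - 23/m(-6)))*81 = (137 + (-45/(-24) - 23/(-2 + 1/(-6))))*81 = (137 + (-45*(-1/24) - 23/(-2 - ⅙)))*81 = (137 + (15/8 - 23/(-13/6)))*81 = (137 + (15/8 - 23*(-6/13)))*81 = (137 + (15/8 + 138/13))*81 = (137 + 1299/104)*81 = (15547/104)*81 = 1259307/104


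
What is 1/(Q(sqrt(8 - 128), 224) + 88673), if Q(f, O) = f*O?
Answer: 88673/7868922049 - 448*I*sqrt(30)/7868922049 ≈ 1.1269e-5 - 3.1183e-7*I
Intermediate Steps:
Q(f, O) = O*f
1/(Q(sqrt(8 - 128), 224) + 88673) = 1/(224*sqrt(8 - 128) + 88673) = 1/(224*sqrt(-120) + 88673) = 1/(224*(2*I*sqrt(30)) + 88673) = 1/(448*I*sqrt(30) + 88673) = 1/(88673 + 448*I*sqrt(30))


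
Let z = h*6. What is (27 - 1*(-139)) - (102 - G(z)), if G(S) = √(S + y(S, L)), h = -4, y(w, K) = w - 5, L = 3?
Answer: 64 + I*√53 ≈ 64.0 + 7.2801*I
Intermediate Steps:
y(w, K) = -5 + w
z = -24 (z = -4*6 = -24)
G(S) = √(-5 + 2*S) (G(S) = √(S + (-5 + S)) = √(-5 + 2*S))
(27 - 1*(-139)) - (102 - G(z)) = (27 - 1*(-139)) - (102 - √(-5 + 2*(-24))) = (27 + 139) - (102 - √(-5 - 48)) = 166 - (102 - √(-53)) = 166 - (102 - I*√53) = 166 + (-102 + I*√53) = 64 + I*√53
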